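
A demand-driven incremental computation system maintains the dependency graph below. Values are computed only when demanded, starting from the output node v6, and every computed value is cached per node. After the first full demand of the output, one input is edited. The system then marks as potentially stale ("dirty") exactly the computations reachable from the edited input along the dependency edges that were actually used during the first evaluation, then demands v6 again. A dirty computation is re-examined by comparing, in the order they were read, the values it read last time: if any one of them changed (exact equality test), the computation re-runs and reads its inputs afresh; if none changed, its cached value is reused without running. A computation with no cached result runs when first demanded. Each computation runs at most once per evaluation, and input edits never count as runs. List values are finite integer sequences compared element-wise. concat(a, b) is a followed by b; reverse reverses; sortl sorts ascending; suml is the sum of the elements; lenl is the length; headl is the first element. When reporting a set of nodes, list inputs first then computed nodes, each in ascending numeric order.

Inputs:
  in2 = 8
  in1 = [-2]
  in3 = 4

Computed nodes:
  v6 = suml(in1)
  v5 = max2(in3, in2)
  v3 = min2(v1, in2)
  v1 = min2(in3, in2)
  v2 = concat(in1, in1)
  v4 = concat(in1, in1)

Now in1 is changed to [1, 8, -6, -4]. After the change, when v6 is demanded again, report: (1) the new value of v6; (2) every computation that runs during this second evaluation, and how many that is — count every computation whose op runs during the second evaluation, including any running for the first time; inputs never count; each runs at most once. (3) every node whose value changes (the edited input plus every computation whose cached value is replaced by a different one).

First evaluation (everything demanded from the output):
  v6 = suml([-2]) = -2

Propagation after the edit:
  v6: runs — in1 [-2]->[1, 8, -6, -4]; result -1.

New value of v6: -1.
Computations that run: v6 — 1 in total.
Values that change: in1, v6.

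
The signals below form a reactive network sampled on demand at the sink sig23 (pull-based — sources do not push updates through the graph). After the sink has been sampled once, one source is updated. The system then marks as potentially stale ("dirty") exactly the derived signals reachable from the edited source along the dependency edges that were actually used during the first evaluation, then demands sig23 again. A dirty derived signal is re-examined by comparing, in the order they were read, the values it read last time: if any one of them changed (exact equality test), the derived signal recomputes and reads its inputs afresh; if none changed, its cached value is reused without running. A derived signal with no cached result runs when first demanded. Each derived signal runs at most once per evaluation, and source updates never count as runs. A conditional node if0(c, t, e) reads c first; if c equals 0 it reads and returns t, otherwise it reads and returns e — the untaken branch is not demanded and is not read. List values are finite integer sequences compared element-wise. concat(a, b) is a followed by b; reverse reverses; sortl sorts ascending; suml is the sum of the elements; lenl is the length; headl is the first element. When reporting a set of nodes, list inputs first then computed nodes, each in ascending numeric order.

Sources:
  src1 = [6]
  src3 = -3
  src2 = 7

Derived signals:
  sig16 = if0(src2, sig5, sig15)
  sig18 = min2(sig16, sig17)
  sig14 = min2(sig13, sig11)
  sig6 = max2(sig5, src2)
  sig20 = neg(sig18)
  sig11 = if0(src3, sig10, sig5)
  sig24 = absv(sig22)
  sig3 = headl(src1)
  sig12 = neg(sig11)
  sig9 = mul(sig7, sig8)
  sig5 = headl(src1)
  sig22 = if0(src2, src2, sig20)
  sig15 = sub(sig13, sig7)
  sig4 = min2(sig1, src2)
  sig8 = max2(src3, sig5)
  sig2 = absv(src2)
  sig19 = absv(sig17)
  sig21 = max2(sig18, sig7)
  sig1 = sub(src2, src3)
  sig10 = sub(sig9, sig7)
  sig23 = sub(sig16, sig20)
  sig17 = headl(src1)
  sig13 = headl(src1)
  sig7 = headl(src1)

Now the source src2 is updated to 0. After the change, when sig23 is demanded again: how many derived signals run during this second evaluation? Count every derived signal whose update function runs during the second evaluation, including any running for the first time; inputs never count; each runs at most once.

Run set: sig5, sig16, sig18, sig20, sig23 (5 run).
The important point: the flipped condition pulls in fresh nodes; sig5 runs for the first time.

Initial pass — values computed on the first demand:
  sig7 = headl([6]) = 6
  sig13 = headl([6]) = 6
  sig15 = sub(6, 6) = 0
  sig16 = if0(src2=7 -> else branch sig15) = 0
  sig17 = headl([6]) = 6
  sig18 = min2(0, 6) = 0
  sig20 = neg(0) = 0
  sig23 = sub(0, 0) = 0

Second demand — change propagation:
  sig5: newly demanded (no cache) — executes and yields 6.
  sig16: re-runs because src2 7->0; new result 6.
  sig18: re-runs because sig16 0->6; new result 6.
  sig20: re-runs because sig18 0->6; new result -6.
  sig23: re-runs because sig16 0->6; sig20 0->-6; new result 12.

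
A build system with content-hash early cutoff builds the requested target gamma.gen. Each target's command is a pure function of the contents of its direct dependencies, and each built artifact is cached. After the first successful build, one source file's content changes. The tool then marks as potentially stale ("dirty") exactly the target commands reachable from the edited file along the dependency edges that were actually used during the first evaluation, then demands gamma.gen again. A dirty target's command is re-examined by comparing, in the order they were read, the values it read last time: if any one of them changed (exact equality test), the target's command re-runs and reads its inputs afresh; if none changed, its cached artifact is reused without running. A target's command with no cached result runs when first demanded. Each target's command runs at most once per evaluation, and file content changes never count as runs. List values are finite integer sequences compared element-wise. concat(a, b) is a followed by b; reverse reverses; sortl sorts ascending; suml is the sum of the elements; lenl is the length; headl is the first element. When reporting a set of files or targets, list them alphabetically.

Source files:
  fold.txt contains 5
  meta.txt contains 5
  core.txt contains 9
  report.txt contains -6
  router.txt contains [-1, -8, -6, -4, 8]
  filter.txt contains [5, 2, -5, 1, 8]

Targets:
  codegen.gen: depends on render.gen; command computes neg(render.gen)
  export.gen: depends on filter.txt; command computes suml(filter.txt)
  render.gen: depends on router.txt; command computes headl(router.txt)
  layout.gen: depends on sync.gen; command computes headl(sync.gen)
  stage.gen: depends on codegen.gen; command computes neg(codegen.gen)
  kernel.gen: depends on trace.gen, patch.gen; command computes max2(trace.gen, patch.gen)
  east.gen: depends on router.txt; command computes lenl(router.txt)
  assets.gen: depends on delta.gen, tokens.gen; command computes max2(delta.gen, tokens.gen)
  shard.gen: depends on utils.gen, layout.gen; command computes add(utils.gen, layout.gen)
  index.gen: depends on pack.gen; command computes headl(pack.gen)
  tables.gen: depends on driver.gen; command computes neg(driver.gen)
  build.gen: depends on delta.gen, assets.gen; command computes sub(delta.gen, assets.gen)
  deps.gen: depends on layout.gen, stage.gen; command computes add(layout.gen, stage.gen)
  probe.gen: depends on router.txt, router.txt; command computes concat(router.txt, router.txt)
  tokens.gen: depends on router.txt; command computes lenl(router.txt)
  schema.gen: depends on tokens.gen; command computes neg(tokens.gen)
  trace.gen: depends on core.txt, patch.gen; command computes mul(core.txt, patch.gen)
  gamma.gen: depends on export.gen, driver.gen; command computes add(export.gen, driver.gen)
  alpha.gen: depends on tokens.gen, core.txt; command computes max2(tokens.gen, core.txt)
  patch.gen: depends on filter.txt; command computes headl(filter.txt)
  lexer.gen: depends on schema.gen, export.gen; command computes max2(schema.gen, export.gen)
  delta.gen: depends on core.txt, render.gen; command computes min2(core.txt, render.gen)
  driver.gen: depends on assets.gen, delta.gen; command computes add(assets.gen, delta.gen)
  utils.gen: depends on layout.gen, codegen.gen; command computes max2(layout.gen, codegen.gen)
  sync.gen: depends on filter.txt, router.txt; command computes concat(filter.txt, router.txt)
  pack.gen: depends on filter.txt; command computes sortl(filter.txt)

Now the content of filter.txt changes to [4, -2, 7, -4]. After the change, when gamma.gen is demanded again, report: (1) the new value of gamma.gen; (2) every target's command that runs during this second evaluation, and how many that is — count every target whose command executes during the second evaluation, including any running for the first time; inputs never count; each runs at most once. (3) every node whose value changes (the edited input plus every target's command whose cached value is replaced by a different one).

First evaluation (everything demanded from the output):
  export.gen = suml([5, 2, -5, 1, 8]) = 11
  render.gen = headl([-1, -8, -6, -4, 8]) = -1
  delta.gen = min2(9, -1) = -1
  tokens.gen = lenl([-1, -8, -6, -4, 8]) = 5
  assets.gen = max2(-1, 5) = 5
  driver.gen = add(5, -1) = 4
  gamma.gen = add(11, 4) = 15

Propagation after the edit:
  export.gen: runs — filter.txt [5, 2, -5, 1, 8]->[4, -2, 7, -4]; result 5.
  gamma.gen: runs — export.gen 11->5; result 9.

New value of gamma.gen: 9.
Target commands that run: export.gen, gamma.gen — 2 in total.
Values that change: export.gen, filter.txt, gamma.gen.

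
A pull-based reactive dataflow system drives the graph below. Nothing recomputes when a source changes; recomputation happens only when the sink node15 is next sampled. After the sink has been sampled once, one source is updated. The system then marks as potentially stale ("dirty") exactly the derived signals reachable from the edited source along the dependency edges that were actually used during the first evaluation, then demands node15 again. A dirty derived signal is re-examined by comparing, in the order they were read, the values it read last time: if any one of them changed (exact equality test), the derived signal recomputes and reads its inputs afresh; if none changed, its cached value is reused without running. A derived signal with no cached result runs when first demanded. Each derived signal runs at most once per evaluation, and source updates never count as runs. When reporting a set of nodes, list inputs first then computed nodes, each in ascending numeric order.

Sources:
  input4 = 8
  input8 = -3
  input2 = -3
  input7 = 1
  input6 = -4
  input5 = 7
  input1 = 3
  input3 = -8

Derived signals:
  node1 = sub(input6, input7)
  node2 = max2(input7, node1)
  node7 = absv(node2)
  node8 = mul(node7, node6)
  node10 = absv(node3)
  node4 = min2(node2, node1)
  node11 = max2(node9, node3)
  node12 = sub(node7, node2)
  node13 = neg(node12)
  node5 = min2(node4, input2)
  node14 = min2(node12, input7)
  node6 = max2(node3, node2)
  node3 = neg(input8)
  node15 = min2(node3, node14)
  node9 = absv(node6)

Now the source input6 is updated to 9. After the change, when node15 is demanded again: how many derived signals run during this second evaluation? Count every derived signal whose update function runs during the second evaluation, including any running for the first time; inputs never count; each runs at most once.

First evaluation (everything demanded from the output):
  node1 = sub(-4, 1) = -5
  node2 = max2(1, -5) = 1
  node3 = neg(-3) = 3
  node7 = absv(1) = 1
  node12 = sub(1, 1) = 0
  node14 = min2(0, 1) = 0
  node15 = min2(3, 0) = 0

Propagation after the edit:
  node1: runs — input6 -4->9; result 8.
  node2: runs — node1 -5->8; result 8.
  node7: runs — node2 1->8; result 8.
  node12: runs — node7 1->8; node2 1->8; result 0 (same value as before).
  node14: checked — values it read are unchanged (node12 unchanged, input7 unchanged); reused cached 0 without running.
  node15: checked — values it read are unchanged (node3 unchanged, node14 unchanged); reused cached 0 without running.

Key observation: the change is absorbed at node12 — it re-runs but produces the same value, and the output's value is unchanged.

Derived signals that run: node1, node2, node7, node12 — 4 in total.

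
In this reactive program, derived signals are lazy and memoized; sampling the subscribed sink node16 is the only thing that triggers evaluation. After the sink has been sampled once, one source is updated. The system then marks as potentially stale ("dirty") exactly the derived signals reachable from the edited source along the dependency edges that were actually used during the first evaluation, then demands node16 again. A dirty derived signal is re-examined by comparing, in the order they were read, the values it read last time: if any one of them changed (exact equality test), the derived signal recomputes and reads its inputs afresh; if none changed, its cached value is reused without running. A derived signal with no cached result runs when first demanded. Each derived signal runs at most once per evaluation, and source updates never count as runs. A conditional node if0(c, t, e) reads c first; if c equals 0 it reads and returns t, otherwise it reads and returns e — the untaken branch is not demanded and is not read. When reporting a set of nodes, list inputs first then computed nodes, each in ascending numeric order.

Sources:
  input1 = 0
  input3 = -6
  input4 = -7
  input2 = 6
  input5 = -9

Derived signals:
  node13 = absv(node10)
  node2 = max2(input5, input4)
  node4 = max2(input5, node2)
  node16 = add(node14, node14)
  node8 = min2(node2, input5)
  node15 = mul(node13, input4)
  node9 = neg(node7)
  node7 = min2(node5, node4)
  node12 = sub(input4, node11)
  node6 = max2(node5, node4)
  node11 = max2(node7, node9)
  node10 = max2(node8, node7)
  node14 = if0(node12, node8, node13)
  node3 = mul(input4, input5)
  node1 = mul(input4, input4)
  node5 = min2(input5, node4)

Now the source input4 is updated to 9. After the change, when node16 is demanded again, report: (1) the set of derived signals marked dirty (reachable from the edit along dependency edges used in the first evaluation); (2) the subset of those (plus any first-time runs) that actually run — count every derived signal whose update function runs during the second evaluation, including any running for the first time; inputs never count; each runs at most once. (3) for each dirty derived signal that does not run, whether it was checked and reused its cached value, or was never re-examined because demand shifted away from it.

The edit dirties: node2, node4, node5, node7, node8, node9, node10, node11, node12, node13, node14, node16.
8 derived signals run: node2, node4, node5, node7, node8, node12, node14, node16.
Cache hits after checking: node9, node11.
Unvisited dirty nodes (no longer demanded): node10, node13.
Note the branch switch — demand abandons node10, node13, which are never re-examined.

First demand of the output computes:
  node2 = max2(-9, -7) = -7
  node4 = max2(-9, -7) = -7
  node5 = min2(-9, -7) = -9
  node7 = min2(-9, -7) = -9
  node8 = min2(-7, -9) = -9
  node9 = neg(-9) = 9
  node10 = max2(-9, -9) = -9
  node11 = max2(-9, 9) = 9
  node12 = sub(-7, 9) = -16
  node13 = absv(-9) = 9
  node14 = if0(node12=-16 -> else branch node13) = 9
  node16 = add(9, 9) = 18

After the edit, cleaning proceeds:
  node2: a read changed (input4 -7->9) — executes, giving 9.
  node4: a read changed (node2 -7->9) — executes, giving 9.
  node5: a read changed (node4 -7->9) — executes, giving -9 — identical to its old value.
  node7: a read changed (node4 -7->9) — executes, giving -9 — identical to its old value.
  node8: a read changed (node2 -7->9) — executes, giving -9 — identical to its old value.
  node9: dirty, but its reads are unchanged (node7 unchanged); cached 9 stands.
  node10: stays stale; no demand reaches it after the flip.
  node11: dirty, but its reads are unchanged (node7 unchanged, node9 unchanged); cached 9 stands.
  node12: a read changed (input4 -7->9) — executes, giving 0.
  node13: stays stale; no demand reaches it after the flip.
  node14: a read changed (node12 -16->0) — executes, giving -9.
  node16: a read changed (node14 9->-9; node14 9->-9) — executes, giving -18.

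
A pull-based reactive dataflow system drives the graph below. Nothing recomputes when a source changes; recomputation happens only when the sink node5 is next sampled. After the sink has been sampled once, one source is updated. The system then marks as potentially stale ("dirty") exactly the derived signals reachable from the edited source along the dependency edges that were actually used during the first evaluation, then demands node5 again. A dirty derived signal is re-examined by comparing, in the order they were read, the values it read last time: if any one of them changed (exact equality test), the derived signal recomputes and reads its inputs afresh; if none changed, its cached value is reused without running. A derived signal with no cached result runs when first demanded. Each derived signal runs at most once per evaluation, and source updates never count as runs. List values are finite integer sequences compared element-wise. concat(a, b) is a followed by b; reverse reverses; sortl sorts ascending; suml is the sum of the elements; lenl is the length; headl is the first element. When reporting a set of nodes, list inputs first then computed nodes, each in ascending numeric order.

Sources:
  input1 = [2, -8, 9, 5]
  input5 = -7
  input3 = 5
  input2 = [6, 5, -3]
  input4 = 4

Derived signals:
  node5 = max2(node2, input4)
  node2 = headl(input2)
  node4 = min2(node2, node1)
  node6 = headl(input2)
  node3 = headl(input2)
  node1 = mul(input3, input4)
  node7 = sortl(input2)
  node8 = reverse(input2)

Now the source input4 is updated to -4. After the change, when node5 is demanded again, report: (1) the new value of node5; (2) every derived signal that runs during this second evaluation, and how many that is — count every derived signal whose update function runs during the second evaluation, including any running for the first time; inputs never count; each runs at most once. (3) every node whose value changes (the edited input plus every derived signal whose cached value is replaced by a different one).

First evaluation (everything demanded from the output):
  node2 = headl([6, 5, -3]) = 6
  node5 = max2(6, 4) = 6

Propagation after the edit:
  node5: runs — input4 4->-4; result 6 (same value as before).

New value of node5: 6.
Derived signals that run: node5 — 1 in total.
Values that change: input4.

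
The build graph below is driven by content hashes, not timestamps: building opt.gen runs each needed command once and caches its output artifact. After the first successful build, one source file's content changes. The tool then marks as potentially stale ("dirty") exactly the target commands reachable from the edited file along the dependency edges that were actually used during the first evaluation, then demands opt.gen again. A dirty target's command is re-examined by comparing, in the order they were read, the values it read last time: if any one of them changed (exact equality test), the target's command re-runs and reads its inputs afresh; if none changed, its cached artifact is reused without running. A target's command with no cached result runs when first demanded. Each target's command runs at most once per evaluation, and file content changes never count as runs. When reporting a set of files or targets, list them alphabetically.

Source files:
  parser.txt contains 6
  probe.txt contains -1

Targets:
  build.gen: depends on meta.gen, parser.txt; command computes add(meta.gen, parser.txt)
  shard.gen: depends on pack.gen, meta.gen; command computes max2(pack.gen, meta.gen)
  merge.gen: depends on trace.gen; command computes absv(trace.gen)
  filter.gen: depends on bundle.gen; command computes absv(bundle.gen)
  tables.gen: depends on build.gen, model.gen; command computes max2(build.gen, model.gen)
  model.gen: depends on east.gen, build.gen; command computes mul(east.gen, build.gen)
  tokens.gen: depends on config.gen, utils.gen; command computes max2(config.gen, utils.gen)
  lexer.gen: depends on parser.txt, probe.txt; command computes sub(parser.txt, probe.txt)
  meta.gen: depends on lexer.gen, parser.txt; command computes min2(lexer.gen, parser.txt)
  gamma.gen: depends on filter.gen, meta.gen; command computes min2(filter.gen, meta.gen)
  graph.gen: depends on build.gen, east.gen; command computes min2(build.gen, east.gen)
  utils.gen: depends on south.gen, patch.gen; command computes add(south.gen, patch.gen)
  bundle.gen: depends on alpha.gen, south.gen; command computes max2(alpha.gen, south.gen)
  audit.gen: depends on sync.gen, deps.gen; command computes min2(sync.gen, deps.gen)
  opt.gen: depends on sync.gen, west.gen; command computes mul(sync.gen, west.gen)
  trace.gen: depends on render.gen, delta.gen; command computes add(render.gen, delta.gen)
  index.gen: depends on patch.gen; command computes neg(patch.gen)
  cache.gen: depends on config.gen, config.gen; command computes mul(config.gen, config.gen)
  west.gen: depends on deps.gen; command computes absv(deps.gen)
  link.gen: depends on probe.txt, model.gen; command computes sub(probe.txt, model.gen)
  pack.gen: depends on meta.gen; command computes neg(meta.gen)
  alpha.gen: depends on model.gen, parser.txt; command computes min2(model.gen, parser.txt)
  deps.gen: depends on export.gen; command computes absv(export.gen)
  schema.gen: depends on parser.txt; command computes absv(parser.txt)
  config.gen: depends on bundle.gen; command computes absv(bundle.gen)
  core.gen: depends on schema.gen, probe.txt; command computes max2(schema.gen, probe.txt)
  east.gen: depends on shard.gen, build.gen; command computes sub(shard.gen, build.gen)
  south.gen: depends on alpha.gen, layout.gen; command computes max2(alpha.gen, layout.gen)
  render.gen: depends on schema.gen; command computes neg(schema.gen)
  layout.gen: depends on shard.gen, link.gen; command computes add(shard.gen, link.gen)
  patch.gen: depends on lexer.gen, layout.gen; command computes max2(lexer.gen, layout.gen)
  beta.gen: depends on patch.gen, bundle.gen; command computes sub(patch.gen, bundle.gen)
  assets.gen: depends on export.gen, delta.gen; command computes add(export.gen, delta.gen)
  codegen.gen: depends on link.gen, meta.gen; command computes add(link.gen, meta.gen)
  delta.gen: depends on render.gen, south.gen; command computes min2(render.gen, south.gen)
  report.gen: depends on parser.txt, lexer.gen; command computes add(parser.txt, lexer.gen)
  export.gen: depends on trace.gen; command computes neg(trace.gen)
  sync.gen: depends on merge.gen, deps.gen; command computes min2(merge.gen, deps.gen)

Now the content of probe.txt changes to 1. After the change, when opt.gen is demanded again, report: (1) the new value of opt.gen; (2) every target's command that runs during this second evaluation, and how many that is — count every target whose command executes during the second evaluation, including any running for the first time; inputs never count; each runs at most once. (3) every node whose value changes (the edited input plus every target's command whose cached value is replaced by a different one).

opt.gen now evaluates to 144.
Run set: alpha.gen, build.gen, delta.gen, east.gen, layout.gen, lexer.gen, link.gen, meta.gen, model.gen, pack.gen, shard.gen, south.gen (12 run).
Changed values: alpha.gen, build.gen, layout.gen, lexer.gen, link.gen, meta.gen, model.gen, pack.gen, probe.txt, shard.gen, south.gen.
The important point: at trace.gen every value read last time is unchanged, so the dirty flag clears without a run.

Initial pass — values computed on the first demand:
  lexer.gen = sub(6, -1) = 7
  meta.gen = min2(7, 6) = 6
  build.gen = add(6, 6) = 12
  pack.gen = neg(6) = -6
  schema.gen = absv(6) = 6
  render.gen = neg(6) = -6
  shard.gen = max2(-6, 6) = 6
  east.gen = sub(6, 12) = -6
  model.gen = mul(-6, 12) = -72
  alpha.gen = min2(-72, 6) = -72
  link.gen = sub(-1, -72) = 71
  layout.gen = add(6, 71) = 77
  south.gen = max2(-72, 77) = 77
  delta.gen = min2(-6, 77) = -6
  trace.gen = add(-6, -6) = -12
  export.gen = neg(-12) = 12
  deps.gen = absv(12) = 12
  merge.gen = absv(-12) = 12
  sync.gen = min2(12, 12) = 12
  west.gen = absv(12) = 12
  opt.gen = mul(12, 12) = 144

Second demand — change propagation:
  lexer.gen: re-runs because probe.txt -1->1; new result 5.
  meta.gen: re-runs because lexer.gen 7->5; new result 5.
  build.gen: re-runs because meta.gen 6->5; new result 11.
  pack.gen: re-runs because meta.gen 6->5; new result -5.
  shard.gen: re-runs because pack.gen -6->-5; meta.gen 6->5; new result 5.
  east.gen: re-runs because shard.gen 6->5; build.gen 12->11; new result -6 (unchanged).
  model.gen: re-runs because build.gen 12->11; new result -66.
  alpha.gen: re-runs because model.gen -72->-66; new result -66.
  link.gen: re-runs because probe.txt -1->1; model.gen -72->-66; new result 67.
  layout.gen: re-runs because shard.gen 6->5; link.gen 71->67; new result 72.
  south.gen: re-runs because alpha.gen -72->-66; layout.gen 77->72; new result 72.
  delta.gen: re-runs because south.gen 77->72; new result -6 (unchanged).
  trace.gen: re-examined; everything it read last time is the same (render.gen unchanged, delta.gen unchanged) — cache -12 kept, no run.
  export.gen: re-examined; everything it read last time is the same (trace.gen unchanged) — cache 12 kept, no run.
  deps.gen: re-examined; everything it read last time is the same (export.gen unchanged) — cache 12 kept, no run.
  merge.gen: re-examined; everything it read last time is the same (trace.gen unchanged) — cache 12 kept, no run.
  sync.gen: re-examined; everything it read last time is the same (merge.gen unchanged, deps.gen unchanged) — cache 12 kept, no run.
  west.gen: re-examined; everything it read last time is the same (deps.gen unchanged) — cache 12 kept, no run.
  opt.gen: re-examined; everything it read last time is the same (sync.gen unchanged, west.gen unchanged) — cache 144 kept, no run.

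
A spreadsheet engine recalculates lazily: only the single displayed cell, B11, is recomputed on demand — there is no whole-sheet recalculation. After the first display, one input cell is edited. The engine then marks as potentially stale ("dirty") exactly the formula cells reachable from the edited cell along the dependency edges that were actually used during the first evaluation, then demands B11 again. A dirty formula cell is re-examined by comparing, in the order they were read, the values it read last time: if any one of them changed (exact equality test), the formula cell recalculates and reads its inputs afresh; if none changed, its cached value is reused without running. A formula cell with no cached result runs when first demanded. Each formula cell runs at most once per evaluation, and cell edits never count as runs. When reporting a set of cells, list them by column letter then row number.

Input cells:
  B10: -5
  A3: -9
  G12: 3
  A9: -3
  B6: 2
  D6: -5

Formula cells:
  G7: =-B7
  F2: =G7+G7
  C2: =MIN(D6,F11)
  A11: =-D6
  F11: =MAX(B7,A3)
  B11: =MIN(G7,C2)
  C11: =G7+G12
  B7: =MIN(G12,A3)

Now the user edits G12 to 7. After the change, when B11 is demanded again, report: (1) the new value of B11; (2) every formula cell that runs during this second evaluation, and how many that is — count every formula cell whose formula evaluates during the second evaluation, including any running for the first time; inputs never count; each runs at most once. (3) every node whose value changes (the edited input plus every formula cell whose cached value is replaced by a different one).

New value of B11: -9.
Formula cells that run: B7 — 1 in total.
Values that change: G12.
Key observation: the change is absorbed at B7 — it re-runs but produces the same value, and the output's value is unchanged.

First evaluation (everything demanded from the output):
  B7 = MIN(3, -9) = -9
  F11 = MAX(-9, -9) = -9
  C2 = MIN(-5, -9) = -9
  G7 = -(-9) = 9
  B11 = MIN(9, -9) = -9

Propagation after the edit:
  B7: runs — G12 3->7; result -9 (same value as before).
  F11: checked — values it read are unchanged (B7 unchanged, A3 unchanged); reused cached -9 without running.
  C2: checked — values it read are unchanged (D6 unchanged, F11 unchanged); reused cached -9 without running.
  G7: checked — values it read are unchanged (B7 unchanged); reused cached 9 without running.
  B11: checked — values it read are unchanged (G7 unchanged, C2 unchanged); reused cached -9 without running.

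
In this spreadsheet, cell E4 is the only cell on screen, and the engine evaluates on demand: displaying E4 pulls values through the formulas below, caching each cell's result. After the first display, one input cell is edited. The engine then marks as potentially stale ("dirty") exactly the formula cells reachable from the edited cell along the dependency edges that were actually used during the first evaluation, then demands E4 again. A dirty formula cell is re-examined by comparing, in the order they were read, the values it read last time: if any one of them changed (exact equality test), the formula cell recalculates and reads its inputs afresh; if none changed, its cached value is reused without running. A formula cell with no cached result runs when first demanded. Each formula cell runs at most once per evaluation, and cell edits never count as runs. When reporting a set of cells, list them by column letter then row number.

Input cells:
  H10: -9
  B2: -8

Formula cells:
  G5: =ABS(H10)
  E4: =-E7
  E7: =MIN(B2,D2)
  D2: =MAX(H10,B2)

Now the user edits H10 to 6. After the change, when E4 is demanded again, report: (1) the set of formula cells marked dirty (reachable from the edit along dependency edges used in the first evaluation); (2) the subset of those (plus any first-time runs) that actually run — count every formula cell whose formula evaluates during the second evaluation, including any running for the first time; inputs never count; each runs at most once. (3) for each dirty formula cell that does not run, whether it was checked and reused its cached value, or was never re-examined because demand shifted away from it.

Dirty set: D2, E4, E7.
Run set: D2, E7 (2 run).
Re-examined without running (cache reused): E4.
The important point: E7 recomputes to an identical value, and the output ends up unchanged.

Initial pass — values computed on the first demand:
  D2 = MAX(-9, -8) = -8
  E7 = MIN(-8, -8) = -8
  E4 = -(-8) = 8

Second demand — change propagation:
  D2: re-runs because H10 -9->6; new result 6.
  E7: re-runs because D2 -8->6; new result -8 (unchanged).
  E4: re-examined; everything it read last time is the same (E7 unchanged) — cache 8 kept, no run.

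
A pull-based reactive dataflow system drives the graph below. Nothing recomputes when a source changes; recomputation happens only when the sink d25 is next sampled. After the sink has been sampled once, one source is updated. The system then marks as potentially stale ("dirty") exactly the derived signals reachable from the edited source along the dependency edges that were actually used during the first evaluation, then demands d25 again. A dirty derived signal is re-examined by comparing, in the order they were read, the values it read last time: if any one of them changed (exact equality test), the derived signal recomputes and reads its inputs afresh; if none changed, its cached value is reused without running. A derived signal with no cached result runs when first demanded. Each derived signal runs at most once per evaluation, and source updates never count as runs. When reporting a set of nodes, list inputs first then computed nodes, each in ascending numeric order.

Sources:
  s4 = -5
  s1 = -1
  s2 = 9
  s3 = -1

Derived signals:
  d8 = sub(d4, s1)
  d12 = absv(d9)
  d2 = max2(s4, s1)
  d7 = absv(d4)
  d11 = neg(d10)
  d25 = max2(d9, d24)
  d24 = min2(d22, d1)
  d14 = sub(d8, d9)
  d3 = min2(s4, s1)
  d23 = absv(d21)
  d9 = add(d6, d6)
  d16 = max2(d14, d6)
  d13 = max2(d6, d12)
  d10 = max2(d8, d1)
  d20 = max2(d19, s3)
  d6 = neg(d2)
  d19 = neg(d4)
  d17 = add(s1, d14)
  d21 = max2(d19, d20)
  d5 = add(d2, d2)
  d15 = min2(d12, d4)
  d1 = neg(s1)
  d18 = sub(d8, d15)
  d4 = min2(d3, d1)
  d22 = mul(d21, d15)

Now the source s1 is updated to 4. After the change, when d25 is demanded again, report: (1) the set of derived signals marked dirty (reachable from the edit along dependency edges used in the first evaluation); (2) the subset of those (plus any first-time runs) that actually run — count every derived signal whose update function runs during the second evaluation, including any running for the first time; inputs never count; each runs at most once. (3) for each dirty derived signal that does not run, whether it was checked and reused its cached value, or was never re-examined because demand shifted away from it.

Marked dirty: d1, d2, d3, d4, d6, d9, d12, d15, d19, d20, d21, d22, d24, d25.
Derived signals that run: d1, d2, d3, d4, d6, d9, d12, d15, d24, d25 — 10 in total.
Checked but reused from cache: d19, d20, d21, d22.
Key observation: the cutoff stops propagation at d19 — its inputs' values are unchanged, so it reuses its cache.

First evaluation (everything demanded from the output):
  d1 = neg(-1) = 1
  d2 = max2(-5, -1) = -1
  d3 = min2(-5, -1) = -5
  d4 = min2(-5, 1) = -5
  d6 = neg(-1) = 1
  d9 = add(1, 1) = 2
  d12 = absv(2) = 2
  d15 = min2(2, -5) = -5
  d19 = neg(-5) = 5
  d20 = max2(5, -1) = 5
  d21 = max2(5, 5) = 5
  d22 = mul(5, -5) = -25
  d24 = min2(-25, 1) = -25
  d25 = max2(2, -25) = 2

Propagation after the edit:
  d1: runs — s1 -1->4; result -4.
  d2: runs — s1 -1->4; result 4.
  d3: runs — s1 -1->4; result -5 (same value as before).
  d4: runs — d1 1->-4; result -5 (same value as before).
  d6: runs — d2 -1->4; result -4.
  d9: runs — d6 1->-4; d6 1->-4; result -8.
  d12: runs — d9 2->-8; result 8.
  d15: runs — d12 2->8; result -5 (same value as before).
  d19: checked — values it read are unchanged (d4 unchanged); reused cached 5 without running.
  d20: checked — values it read are unchanged (d19 unchanged, s3 unchanged); reused cached 5 without running.
  d21: checked — values it read are unchanged (d19 unchanged, d20 unchanged); reused cached 5 without running.
  d22: checked — values it read are unchanged (d21 unchanged, d15 unchanged); reused cached -25 without running.
  d24: runs — d1 1->-4; result -25 (same value as before).
  d25: runs — d9 2->-8; result -8.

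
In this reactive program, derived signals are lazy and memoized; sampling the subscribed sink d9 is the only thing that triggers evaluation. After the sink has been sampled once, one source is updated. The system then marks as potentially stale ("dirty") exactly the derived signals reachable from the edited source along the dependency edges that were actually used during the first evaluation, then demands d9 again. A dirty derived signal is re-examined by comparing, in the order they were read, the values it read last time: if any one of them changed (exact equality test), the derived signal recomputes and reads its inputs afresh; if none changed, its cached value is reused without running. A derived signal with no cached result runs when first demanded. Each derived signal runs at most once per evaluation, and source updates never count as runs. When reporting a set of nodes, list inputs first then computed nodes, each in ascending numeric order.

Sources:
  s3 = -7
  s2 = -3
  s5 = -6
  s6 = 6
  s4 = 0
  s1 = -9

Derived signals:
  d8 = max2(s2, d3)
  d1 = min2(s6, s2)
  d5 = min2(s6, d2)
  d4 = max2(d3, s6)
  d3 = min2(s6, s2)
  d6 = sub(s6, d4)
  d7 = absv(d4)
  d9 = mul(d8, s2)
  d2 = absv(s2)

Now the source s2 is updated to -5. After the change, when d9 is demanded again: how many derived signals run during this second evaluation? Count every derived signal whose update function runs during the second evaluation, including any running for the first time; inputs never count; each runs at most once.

3 derived signals run: d3, d8, d9.

First demand of the output computes:
  d3 = min2(6, -3) = -3
  d8 = max2(-3, -3) = -3
  d9 = mul(-3, -3) = 9

After the edit, cleaning proceeds:
  d3: a read changed (s2 -3->-5) — executes, giving -5.
  d8: a read changed (s2 -3->-5; d3 -3->-5) — executes, giving -5.
  d9: a read changed (d8 -3->-5; s2 -3->-5) — executes, giving 25.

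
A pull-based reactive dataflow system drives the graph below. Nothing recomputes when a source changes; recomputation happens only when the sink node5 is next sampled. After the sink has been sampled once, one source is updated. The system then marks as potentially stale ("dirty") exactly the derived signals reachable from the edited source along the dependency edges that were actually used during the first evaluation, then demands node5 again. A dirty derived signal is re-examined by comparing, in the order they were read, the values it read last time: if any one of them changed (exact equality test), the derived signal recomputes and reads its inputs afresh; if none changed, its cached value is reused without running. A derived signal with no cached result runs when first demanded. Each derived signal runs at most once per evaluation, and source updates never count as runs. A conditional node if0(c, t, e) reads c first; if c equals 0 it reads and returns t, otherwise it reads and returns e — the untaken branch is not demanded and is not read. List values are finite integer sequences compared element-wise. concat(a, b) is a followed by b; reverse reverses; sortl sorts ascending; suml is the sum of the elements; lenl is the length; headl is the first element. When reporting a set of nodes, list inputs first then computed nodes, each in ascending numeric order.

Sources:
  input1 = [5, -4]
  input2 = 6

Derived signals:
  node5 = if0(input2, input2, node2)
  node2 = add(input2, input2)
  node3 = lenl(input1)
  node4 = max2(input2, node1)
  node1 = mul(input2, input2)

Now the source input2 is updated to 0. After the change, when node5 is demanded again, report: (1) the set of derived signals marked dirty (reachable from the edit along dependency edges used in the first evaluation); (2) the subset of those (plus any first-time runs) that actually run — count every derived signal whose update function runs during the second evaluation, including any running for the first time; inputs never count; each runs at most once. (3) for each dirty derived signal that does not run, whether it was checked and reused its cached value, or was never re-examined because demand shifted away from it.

First evaluation (everything demanded from the output):
  node2 = add(6, 6) = 12
  node5 = if0(input2=6 -> else branch node2) = 12

Propagation after the edit:
  node2: marked dirty but never re-examined — demand shifted away from it.
  node5: runs — input2 6->0; result 0.

Key observation: a condition flipped, so demand moved to the other branch — node2 is never re-examined.

Marked dirty: node2, node5.
Derived signals that run: node5 — 1 in total.
Never re-examined (demand shifted away): node2.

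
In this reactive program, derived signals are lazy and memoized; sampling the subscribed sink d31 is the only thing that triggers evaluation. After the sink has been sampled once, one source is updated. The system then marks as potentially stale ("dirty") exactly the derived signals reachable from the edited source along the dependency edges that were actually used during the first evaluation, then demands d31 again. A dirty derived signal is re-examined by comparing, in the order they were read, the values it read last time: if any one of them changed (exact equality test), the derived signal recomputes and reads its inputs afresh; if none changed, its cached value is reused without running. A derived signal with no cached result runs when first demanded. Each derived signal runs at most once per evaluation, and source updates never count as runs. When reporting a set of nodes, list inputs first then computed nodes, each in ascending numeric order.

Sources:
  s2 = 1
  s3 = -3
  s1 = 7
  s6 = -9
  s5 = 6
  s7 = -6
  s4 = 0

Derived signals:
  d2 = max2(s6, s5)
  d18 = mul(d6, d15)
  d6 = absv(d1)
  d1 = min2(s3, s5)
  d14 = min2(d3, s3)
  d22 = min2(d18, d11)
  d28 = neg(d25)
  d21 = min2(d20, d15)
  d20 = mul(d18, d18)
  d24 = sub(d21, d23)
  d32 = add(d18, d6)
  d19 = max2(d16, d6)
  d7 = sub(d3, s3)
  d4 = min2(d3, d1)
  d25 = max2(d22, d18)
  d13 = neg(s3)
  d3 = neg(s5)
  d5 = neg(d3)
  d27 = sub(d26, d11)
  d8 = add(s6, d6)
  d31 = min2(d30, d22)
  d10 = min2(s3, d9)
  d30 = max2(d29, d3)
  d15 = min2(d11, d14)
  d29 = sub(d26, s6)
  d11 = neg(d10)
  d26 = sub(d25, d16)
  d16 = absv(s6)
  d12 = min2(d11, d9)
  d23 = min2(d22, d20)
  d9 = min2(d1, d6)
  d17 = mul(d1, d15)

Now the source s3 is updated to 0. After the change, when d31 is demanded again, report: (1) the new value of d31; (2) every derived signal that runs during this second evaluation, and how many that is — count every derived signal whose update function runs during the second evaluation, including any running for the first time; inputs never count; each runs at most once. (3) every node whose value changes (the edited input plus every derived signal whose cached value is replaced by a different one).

First demand of the output computes:
  d1 = min2(-3, 6) = -3
  d3 = neg(6) = -6
  d6 = absv(-3) = 3
  d9 = min2(-3, 3) = -3
  d10 = min2(-3, -3) = -3
  d11 = neg(-3) = 3
  d14 = min2(-6, -3) = -6
  d15 = min2(3, -6) = -6
  d16 = absv(-9) = 9
  d18 = mul(3, -6) = -18
  d22 = min2(-18, 3) = -18
  d25 = max2(-18, -18) = -18
  d26 = sub(-18, 9) = -27
  d29 = sub(-27, -9) = -18
  d30 = max2(-18, -6) = -6
  d31 = min2(-6, -18) = -18

After the edit, cleaning proceeds:
  d1: a read changed (s3 -3->0) — executes, giving 0.
  d6: a read changed (d1 -3->0) — executes, giving 0.
  d9: a read changed (d1 -3->0; d6 3->0) — executes, giving 0.
  d10: a read changed (s3 -3->0; d9 -3->0) — executes, giving 0.
  d11: a read changed (d10 -3->0) — executes, giving 0.
  d14: a read changed (s3 -3->0) — executes, giving -6 — identical to its old value.
  d15: a read changed (d11 3->0) — executes, giving -6 — identical to its old value.
  d18: a read changed (d6 3->0) — executes, giving 0.
  d22: a read changed (d18 -18->0; d11 3->0) — executes, giving 0.
  d25: a read changed (d22 -18->0; d18 -18->0) — executes, giving 0.
  d26: a read changed (d25 -18->0) — executes, giving -9.
  d29: a read changed (d26 -27->-9) — executes, giving 0.
  d30: a read changed (d29 -18->0) — executes, giving 0.
  d31: a read changed (d30 -6->0; d22 -18->0) — executes, giving 0.

Demanding d31 again yields 0.
14 derived signals run: d1, d6, d9, d10, d11, d14, d15, d18, d22, d25, d26, d29, d30, d31.
The nodes whose values change: s3, d1, d6, d9, d10, d11, d18, d22, d25, d26, d29, d30, d31.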